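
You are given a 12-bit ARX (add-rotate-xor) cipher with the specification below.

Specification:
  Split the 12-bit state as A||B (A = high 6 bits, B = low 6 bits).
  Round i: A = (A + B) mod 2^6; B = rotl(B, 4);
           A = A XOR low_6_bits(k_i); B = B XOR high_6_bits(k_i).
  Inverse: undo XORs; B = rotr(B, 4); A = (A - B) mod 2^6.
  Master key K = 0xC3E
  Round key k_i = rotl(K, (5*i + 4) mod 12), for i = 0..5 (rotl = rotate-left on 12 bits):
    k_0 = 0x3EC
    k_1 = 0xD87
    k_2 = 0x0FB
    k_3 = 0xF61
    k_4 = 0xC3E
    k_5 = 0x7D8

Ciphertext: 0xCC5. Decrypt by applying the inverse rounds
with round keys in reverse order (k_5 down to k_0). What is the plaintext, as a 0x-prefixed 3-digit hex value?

s_0 = ciphertext = 0xCC5
s_1 = InvRound(s_0, k_5) = 0x0A9
s_2 = InvRound(s_1, k_4) = 0x5E5
s_3 = InvRound(s_2, k_3) = 0x561
s_4 = InvRound(s_3, k_2) = 0x90A
s_5 = InvRound(s_4, k_1) = 0xC33
s_6 = InvRound(s_5, k_0) = 0xA73

0xA73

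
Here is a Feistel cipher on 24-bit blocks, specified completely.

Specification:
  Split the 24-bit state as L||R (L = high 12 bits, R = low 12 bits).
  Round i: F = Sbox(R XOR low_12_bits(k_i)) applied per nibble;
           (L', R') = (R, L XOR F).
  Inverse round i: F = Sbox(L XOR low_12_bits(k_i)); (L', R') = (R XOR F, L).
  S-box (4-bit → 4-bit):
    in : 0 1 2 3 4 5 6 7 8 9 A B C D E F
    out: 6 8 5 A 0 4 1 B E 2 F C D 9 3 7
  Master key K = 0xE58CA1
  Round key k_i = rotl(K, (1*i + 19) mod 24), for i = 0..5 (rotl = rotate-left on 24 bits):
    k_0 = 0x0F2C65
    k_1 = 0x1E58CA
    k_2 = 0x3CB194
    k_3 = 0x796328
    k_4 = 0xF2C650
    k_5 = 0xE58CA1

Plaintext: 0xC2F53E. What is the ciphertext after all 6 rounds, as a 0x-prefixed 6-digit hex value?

0xC530DD

s_0 = plaintext = 0xC2F53E
s_1 = Round(s_0, k_0) = 0x53EE63
s_2 = Round(s_1, k_1) = 0xE634CC
s_3 = Round(s_2, k_2) = 0x4CCA2D
s_4 = Round(s_3, k_3) = 0xA2D6A8
s_5 = Round(s_4, k_4) = 0x6A8C53
s_6 = Round(s_5, k_5) = 0xC530DD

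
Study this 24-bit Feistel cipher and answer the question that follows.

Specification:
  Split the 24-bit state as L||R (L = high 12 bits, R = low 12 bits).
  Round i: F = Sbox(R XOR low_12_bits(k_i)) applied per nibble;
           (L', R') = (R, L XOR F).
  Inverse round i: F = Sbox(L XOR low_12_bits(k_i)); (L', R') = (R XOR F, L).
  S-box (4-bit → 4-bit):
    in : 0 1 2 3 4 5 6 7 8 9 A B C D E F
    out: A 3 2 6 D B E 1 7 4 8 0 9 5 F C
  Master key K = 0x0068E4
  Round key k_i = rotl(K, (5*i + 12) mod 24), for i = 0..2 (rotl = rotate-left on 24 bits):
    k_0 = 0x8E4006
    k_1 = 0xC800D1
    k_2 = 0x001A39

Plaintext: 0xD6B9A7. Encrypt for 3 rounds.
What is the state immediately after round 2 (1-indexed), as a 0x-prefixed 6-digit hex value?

s_0 = plaintext = 0xD6B9A7
s_1 = Round(s_0, k_0) = 0x9A79E8
s_2 = Round(s_1, k_1) = 0x9E8DC3
s_3 = Round(s_2, k_2) = 0xDC3820

0x9E8DC3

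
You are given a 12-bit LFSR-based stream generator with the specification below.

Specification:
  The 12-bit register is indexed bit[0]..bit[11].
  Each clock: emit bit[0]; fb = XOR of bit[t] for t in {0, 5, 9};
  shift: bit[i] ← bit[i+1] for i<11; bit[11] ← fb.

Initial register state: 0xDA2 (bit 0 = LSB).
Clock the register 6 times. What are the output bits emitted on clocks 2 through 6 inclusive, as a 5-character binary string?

reg_0 = 0xDA2
clock 1: out=0, reg = 0xED1
clock 2: out=1, reg = 0x768
clock 3: out=0, reg = 0x3B4
clock 4: out=0, reg = 0x1DA
clock 5: out=0, reg = 0x0ED
clock 6: out=1, reg = 0x076

10001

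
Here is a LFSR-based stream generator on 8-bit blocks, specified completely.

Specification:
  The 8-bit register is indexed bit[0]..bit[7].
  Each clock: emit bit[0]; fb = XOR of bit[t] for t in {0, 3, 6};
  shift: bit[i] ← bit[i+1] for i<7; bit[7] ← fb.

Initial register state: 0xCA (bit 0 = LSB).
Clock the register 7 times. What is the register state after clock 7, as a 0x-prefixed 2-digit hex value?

0x21

reg_0 = 0xCA
clock 1: out=0, reg = 0x65
clock 2: out=1, reg = 0x32
clock 3: out=0, reg = 0x19
clock 4: out=1, reg = 0x0C
clock 5: out=0, reg = 0x86
clock 6: out=0, reg = 0x43
clock 7: out=1, reg = 0x21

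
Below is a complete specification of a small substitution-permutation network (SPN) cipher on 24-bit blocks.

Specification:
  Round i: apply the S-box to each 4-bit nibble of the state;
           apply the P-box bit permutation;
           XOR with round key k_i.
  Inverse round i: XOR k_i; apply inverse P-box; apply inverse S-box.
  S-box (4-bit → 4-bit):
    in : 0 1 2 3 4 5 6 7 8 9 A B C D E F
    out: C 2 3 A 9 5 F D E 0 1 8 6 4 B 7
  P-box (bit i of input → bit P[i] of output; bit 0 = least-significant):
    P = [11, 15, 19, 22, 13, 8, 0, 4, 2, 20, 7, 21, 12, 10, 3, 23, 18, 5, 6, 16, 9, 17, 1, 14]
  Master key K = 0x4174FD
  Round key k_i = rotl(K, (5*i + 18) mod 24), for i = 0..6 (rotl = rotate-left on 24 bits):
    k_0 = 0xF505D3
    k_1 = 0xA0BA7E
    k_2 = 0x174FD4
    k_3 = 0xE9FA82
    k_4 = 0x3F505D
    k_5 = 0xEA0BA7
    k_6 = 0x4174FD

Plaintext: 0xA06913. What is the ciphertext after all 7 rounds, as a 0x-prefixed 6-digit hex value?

s_0 = plaintext = 0xA06913
s_1 = Round(s_0, k_0) = 0x34929B
s_2 = Round(s_1, k_1) = 0xF7FA7A
s_3 = Round(s_2, k_2) = 0x10718B
s_4 = Round(s_3, k_3) = 0x3AEBDB
s_5 = Round(s_4, k_4) = 0xD9045C
s_6 = Round(s_5, k_5) = 0x42ABA8
s_7 = Round(s_6, k_6) = 0x2D86DD

0x2D86DD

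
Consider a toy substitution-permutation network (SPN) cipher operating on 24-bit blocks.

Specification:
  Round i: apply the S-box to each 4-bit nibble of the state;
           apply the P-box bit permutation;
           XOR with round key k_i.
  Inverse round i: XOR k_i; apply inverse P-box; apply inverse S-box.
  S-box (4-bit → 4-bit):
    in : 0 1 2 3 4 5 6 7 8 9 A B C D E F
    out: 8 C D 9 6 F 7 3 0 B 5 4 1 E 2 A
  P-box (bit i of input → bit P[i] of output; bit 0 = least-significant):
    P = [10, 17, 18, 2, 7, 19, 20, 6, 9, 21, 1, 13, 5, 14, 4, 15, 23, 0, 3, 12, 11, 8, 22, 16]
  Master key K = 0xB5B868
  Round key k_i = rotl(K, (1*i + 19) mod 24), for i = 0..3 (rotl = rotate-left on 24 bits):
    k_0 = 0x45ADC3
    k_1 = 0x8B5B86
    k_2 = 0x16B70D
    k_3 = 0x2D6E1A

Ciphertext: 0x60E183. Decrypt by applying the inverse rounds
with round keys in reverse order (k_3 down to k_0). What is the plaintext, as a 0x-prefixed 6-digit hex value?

s_0 = ciphertext = 0x60E183
s_1 = InvRound(s_0, k_3) = 0x541C7A
s_2 = InvRound(s_1, k_2) = 0x6E220F
s_3 = InvRound(s_2, k_1) = 0x55EFCB
s_4 = InvRound(s_3, k_0) = 0x8BECB8

0x8BECB8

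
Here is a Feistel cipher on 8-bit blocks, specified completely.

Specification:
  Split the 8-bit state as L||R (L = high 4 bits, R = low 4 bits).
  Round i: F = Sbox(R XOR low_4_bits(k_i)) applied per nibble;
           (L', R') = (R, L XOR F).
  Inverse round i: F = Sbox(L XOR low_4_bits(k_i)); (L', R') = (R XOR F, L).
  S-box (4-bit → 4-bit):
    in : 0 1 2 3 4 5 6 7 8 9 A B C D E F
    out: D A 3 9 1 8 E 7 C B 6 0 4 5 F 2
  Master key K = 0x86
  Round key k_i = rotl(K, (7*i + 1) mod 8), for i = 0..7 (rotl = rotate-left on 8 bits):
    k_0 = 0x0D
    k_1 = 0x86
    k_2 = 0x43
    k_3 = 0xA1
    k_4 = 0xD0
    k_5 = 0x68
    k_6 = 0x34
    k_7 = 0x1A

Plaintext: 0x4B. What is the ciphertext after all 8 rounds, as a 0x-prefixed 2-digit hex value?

s_0 = plaintext = 0x4B
s_1 = Round(s_0, k_0) = 0xBA
s_2 = Round(s_1, k_1) = 0xAF
s_3 = Round(s_2, k_2) = 0xFE
s_4 = Round(s_3, k_3) = 0xED
s_5 = Round(s_4, k_4) = 0xDB
s_6 = Round(s_5, k_5) = 0xB4
s_7 = Round(s_6, k_6) = 0x46
s_8 = Round(s_7, k_7) = 0x60

0x60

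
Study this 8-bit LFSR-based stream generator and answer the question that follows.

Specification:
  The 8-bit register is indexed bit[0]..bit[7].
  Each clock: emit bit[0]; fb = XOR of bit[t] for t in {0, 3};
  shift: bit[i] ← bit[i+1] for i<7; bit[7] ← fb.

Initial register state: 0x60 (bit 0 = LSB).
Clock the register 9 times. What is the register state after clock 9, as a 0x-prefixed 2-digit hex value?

0xF6

reg_0 = 0x60
clock 1: out=0, reg = 0x30
clock 2: out=0, reg = 0x18
clock 3: out=0, reg = 0x8C
clock 4: out=0, reg = 0xC6
clock 5: out=0, reg = 0x63
clock 6: out=1, reg = 0xB1
clock 7: out=1, reg = 0xD8
clock 8: out=0, reg = 0xEC
clock 9: out=0, reg = 0xF6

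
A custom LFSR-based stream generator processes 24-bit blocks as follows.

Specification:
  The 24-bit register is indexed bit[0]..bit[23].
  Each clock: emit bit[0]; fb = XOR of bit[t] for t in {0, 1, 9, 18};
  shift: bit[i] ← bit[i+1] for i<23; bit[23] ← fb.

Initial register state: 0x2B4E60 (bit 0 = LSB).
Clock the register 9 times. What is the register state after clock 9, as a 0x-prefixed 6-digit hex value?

0xDE95A7

reg_0 = 0x2B4E60
clock 1: out=0, reg = 0x95A730
clock 2: out=0, reg = 0x4AD398
clock 3: out=0, reg = 0xA569CC
clock 4: out=0, reg = 0xD2B4E6
clock 5: out=0, reg = 0xE95A73
clock 6: out=1, reg = 0xF4AD39
clock 7: out=1, reg = 0x7A569C
clock 8: out=0, reg = 0xBD2B4E
clock 9: out=0, reg = 0xDE95A7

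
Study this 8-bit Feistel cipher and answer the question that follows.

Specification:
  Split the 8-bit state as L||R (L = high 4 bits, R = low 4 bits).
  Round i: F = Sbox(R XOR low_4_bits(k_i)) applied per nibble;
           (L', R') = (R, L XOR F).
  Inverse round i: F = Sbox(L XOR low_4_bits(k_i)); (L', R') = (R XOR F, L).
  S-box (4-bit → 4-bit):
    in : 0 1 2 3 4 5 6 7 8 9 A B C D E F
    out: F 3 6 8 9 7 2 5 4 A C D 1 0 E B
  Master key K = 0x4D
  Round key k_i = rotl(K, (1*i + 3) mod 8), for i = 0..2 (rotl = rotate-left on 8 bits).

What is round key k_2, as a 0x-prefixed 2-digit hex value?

0xA9

K = 0x4D
k_0 = rotl(K, (1*0+3) mod 8) = rotl(K, 3) = 0x6A
k_1 = rotl(K, (1*1+3) mod 8) = rotl(K, 4) = 0xD4
k_2 = rotl(K, (1*2+3) mod 8) = rotl(K, 5) = 0xA9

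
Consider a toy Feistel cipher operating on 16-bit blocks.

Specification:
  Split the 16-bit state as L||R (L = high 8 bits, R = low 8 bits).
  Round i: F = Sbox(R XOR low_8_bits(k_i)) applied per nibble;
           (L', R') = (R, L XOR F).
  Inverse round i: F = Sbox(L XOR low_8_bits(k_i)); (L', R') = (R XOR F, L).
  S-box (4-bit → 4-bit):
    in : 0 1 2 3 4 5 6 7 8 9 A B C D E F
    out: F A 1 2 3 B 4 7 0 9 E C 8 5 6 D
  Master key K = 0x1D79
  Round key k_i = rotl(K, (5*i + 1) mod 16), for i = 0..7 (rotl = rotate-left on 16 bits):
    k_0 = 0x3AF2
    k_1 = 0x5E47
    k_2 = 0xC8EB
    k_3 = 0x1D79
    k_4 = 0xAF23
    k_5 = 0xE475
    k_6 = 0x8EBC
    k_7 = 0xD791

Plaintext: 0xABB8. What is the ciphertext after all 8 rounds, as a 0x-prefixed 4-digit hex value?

s_0 = plaintext = 0xABB8
s_1 = Round(s_0, k_0) = 0xB895
s_2 = Round(s_1, k_1) = 0x95E9
s_3 = Round(s_2, k_2) = 0xE964
s_4 = Round(s_3, k_3) = 0x644C
s_5 = Round(s_4, k_4) = 0x4C29
s_6 = Round(s_5, k_5) = 0x29F4
s_7 = Round(s_6, k_6) = 0xF419
s_8 = Round(s_7, k_7) = 0x19F4

0x19F4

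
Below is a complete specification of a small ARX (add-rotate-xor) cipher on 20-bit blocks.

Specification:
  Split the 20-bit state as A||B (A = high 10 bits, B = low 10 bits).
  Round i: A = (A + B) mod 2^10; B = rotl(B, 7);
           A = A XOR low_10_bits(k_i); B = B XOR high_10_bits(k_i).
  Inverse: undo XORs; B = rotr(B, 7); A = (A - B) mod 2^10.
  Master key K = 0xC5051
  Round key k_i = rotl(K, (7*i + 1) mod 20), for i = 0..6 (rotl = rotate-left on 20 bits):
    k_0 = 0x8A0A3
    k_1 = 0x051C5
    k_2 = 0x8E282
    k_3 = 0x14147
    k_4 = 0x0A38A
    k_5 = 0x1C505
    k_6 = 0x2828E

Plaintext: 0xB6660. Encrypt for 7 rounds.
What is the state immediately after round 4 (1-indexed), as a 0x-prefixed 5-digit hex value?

0x70D9E

s_0 = plaintext = 0xB6660
s_1 = Round(s_0, k_0) = 0x66A64
s_2 = Round(s_1, k_1) = 0x8EE58
s_3 = Round(s_2, k_2) = 0x84673
s_4 = Round(s_3, k_3) = 0x70D9E
s_5 = Round(s_4, k_4) = 0x3AF1B
s_6 = Round(s_5, k_5) = 0x40D92
s_7 = Round(s_6, k_6) = 0x06D92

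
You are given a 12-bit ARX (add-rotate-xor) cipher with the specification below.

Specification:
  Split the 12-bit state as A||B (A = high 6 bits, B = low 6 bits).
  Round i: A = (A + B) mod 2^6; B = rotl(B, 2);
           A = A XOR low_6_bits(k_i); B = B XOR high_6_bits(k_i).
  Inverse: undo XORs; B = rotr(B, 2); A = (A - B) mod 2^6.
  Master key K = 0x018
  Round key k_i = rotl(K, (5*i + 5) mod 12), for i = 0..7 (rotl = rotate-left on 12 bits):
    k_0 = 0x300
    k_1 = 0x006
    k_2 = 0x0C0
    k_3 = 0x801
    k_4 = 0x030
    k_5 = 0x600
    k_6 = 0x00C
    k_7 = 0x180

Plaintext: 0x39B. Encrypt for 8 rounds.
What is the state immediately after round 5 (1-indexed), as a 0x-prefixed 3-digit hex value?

0x274

s_0 = plaintext = 0x39B
s_1 = Round(s_0, k_0) = 0xA61
s_2 = Round(s_1, k_1) = 0x306
s_3 = Round(s_2, k_2) = 0x49B
s_4 = Round(s_3, k_3) = 0xB0D
s_5 = Round(s_4, k_4) = 0x274
s_6 = Round(s_5, k_5) = 0xF4B
s_7 = Round(s_6, k_6) = 0x12C
s_8 = Round(s_7, k_7) = 0xC34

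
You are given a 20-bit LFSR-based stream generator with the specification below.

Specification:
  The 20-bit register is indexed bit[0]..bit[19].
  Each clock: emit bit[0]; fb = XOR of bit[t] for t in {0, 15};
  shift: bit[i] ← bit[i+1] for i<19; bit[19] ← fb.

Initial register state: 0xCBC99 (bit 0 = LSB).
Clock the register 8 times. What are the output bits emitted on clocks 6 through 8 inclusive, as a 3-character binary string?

reg_0 = 0xCBC99
clock 1: out=1, reg = 0x65E4C
clock 2: out=0, reg = 0x32F26
clock 3: out=0, reg = 0x19793
clock 4: out=1, reg = 0x0CBC9
clock 5: out=1, reg = 0x065E4
clock 6: out=0, reg = 0x032F2
clock 7: out=0, reg = 0x01979
clock 8: out=1, reg = 0x80CBC

001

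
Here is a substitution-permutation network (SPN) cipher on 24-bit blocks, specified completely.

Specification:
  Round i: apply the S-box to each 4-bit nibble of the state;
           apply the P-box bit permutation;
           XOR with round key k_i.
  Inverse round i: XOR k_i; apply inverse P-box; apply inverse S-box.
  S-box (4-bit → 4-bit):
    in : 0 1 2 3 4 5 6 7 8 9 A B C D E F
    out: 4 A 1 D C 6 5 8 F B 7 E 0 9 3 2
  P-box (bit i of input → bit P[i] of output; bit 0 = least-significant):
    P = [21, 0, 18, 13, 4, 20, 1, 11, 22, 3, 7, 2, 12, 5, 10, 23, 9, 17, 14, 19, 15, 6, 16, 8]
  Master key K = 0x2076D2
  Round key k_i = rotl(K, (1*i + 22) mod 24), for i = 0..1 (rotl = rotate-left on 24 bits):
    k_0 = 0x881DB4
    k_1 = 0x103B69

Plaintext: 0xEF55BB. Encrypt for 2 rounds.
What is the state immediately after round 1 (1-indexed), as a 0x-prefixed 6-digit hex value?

s_0 = plaintext = 0xEF55BB
s_1 = Round(s_0, k_0) = 0x9EB15F
s_2 = Round(s_1, k_1) = 0x82BC06

0x9EB15F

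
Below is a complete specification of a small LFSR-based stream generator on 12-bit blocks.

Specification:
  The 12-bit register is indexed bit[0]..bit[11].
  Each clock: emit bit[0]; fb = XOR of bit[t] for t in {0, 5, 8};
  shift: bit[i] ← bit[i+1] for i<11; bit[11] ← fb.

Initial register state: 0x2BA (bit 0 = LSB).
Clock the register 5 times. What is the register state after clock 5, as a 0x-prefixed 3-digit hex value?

0xE95

reg_0 = 0x2BA
clock 1: out=0, reg = 0x95D
clock 2: out=1, reg = 0x4AE
clock 3: out=0, reg = 0xA57
clock 4: out=1, reg = 0xD2B
clock 5: out=1, reg = 0xE95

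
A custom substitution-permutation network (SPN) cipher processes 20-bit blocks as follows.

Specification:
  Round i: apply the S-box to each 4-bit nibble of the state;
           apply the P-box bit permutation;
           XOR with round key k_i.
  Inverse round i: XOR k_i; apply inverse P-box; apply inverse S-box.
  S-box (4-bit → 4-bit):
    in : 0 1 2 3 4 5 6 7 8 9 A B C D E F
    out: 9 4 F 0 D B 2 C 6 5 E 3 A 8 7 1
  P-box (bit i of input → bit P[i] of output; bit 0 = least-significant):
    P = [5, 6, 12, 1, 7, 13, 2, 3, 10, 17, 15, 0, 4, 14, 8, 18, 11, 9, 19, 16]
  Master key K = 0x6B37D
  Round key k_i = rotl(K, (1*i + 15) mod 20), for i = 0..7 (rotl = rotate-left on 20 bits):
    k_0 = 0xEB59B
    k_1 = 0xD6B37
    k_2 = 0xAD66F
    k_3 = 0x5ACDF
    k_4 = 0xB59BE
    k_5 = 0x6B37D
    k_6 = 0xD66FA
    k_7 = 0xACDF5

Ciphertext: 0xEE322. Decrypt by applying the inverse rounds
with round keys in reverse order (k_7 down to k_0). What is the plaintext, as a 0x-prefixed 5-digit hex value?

0x625CF

s_0 = ciphertext = 0xEE322
s_1 = InvRound(s_0, k_7) = 0xB00EC
s_2 = InvRound(s_1, k_6) = 0x65B8D
s_3 = InvRound(s_2, k_5) = 0xFB1BB
s_4 = InvRound(s_3, k_4) = 0xFC783
s_5 = InvRound(s_4, k_3) = 0xEE6A6
s_6 = InvRound(s_5, k_2) = 0x3DD58
s_7 = InvRound(s_6, k_1) = 0x8D2A2
s_8 = InvRound(s_7, k_0) = 0x625CF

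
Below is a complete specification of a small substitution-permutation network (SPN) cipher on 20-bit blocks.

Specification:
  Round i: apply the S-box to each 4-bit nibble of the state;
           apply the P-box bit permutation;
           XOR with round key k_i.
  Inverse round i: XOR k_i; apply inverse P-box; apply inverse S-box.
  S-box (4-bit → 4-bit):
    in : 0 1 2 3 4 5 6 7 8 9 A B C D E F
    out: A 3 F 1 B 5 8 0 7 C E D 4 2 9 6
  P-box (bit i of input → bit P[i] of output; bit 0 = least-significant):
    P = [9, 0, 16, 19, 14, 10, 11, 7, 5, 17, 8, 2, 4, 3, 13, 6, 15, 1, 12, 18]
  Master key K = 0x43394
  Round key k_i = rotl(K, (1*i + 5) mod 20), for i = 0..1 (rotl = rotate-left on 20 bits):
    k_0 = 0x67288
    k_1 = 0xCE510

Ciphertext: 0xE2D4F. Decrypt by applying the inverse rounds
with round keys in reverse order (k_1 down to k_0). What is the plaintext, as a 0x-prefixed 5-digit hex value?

s_0 = ciphertext = 0xE2D4F
s_1 = InvRound(s_0, k_1) = 0x1405D
s_2 = InvRound(s_1, k_0) = 0x9B068

0x9B068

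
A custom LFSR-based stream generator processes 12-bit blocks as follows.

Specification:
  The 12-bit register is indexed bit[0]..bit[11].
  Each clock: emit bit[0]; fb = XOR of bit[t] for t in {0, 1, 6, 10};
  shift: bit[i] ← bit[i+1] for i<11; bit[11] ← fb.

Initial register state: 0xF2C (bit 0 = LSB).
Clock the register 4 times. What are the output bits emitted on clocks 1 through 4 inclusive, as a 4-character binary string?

reg_0 = 0xF2C
clock 1: out=0, reg = 0xF96
clock 2: out=0, reg = 0x7CB
clock 3: out=1, reg = 0x3E5
clock 4: out=1, reg = 0x1F2

0011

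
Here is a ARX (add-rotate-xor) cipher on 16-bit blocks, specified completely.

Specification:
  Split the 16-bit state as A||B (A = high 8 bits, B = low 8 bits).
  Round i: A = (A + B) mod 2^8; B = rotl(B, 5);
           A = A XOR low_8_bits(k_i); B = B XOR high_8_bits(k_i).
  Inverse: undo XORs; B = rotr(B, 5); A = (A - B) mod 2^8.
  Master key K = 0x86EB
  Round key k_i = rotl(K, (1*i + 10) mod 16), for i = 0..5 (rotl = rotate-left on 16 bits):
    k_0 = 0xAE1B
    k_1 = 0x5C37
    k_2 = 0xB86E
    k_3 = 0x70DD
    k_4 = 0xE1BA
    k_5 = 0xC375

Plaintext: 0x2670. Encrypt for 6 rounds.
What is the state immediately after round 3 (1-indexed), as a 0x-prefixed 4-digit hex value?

s_0 = plaintext = 0x2670
s_1 = Round(s_0, k_0) = 0x8DA0
s_2 = Round(s_1, k_1) = 0x1A48
s_3 = Round(s_2, k_2) = 0x0CB1
s_4 = Round(s_3, k_3) = 0x6046
s_5 = Round(s_4, k_4) = 0x1C29
s_6 = Round(s_5, k_5) = 0x30E6

0x0CB1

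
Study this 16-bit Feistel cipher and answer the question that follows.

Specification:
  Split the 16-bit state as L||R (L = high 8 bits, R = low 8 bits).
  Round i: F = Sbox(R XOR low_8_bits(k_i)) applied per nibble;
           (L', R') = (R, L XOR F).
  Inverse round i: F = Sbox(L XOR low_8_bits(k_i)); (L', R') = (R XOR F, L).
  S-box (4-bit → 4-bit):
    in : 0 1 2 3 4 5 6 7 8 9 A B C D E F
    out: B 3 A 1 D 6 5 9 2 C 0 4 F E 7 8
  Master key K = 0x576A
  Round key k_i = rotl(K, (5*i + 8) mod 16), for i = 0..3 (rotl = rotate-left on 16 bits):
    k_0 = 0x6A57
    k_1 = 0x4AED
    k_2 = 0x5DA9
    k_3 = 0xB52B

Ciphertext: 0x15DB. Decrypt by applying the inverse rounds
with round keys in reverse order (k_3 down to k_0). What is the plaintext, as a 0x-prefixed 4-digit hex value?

0x8CCB

s_0 = ciphertext = 0x15DB
s_1 = InvRound(s_0, k_3) = 0xCC15
s_2 = InvRound(s_1, k_2) = 0x43CC
s_3 = InvRound(s_2, k_1) = 0xCB43
s_4 = InvRound(s_3, k_0) = 0x8CCB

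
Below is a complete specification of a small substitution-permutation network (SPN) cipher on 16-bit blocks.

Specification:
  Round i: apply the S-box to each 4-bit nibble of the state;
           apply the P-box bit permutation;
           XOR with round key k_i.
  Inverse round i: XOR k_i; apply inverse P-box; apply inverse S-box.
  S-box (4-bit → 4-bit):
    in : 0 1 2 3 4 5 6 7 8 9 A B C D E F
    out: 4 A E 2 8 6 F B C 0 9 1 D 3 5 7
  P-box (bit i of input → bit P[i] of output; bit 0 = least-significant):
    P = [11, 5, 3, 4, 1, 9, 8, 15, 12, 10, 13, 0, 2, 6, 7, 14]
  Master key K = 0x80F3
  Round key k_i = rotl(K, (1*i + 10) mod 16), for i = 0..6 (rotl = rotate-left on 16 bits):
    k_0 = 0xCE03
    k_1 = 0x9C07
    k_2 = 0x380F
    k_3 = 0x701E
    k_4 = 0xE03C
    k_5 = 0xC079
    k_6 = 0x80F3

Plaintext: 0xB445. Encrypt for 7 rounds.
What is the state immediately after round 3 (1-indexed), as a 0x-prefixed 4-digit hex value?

s_0 = plaintext = 0xB445
s_1 = Round(s_0, k_0) = 0x4E2E
s_2 = Round(s_1, k_1) = 0x670F
s_3 = Round(s_2, k_2) = 0x65E2
s_4 = Round(s_3, k_3) = 0x15E0
s_5 = Round(s_4, k_4) = 0x8576
s_6 = Round(s_5, k_5) = 0x2EC3
s_7 = Round(s_6, k_6) = 0x7111

0x65E2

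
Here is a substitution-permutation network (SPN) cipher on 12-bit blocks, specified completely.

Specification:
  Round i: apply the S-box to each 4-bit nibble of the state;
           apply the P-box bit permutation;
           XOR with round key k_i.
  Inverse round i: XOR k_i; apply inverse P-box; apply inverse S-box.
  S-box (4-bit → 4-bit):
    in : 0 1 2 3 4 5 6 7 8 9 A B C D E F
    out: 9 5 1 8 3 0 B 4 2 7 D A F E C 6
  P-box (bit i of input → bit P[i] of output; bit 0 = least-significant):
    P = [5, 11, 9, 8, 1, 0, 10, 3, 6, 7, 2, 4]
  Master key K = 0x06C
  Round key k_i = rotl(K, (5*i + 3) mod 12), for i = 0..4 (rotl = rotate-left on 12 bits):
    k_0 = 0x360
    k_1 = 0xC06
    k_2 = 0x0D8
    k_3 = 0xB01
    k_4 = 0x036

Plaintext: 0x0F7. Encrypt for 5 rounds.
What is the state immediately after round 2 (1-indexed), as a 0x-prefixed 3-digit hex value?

s_0 = plaintext = 0x0F7
s_1 = Round(s_0, k_0) = 0x531
s_2 = Round(s_1, k_1) = 0xE2E
s_3 = Round(s_2, k_2) = 0x3CE
s_4 = Round(s_3, k_3) = 0xC1A
s_5 = Round(s_4, k_4) = 0x7C0

0xE2E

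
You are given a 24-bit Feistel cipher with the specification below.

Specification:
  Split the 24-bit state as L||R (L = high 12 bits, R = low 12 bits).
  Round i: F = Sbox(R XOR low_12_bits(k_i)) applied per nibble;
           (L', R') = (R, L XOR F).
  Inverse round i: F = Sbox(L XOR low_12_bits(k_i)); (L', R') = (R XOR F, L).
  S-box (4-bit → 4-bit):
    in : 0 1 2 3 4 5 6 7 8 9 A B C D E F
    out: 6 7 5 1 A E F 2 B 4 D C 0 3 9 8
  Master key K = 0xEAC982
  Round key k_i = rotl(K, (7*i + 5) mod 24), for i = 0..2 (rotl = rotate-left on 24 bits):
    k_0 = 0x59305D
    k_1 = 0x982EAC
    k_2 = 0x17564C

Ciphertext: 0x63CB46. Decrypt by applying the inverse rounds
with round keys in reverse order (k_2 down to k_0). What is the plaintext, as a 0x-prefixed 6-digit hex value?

0xF9773C

s_0 = ciphertext = 0x63CB46
s_1 = InvRound(s_0, k_2) = 0xD6063C
s_2 = InvRound(s_1, k_1) = 0x73CD60
s_3 = InvRound(s_2, k_0) = 0xF9773C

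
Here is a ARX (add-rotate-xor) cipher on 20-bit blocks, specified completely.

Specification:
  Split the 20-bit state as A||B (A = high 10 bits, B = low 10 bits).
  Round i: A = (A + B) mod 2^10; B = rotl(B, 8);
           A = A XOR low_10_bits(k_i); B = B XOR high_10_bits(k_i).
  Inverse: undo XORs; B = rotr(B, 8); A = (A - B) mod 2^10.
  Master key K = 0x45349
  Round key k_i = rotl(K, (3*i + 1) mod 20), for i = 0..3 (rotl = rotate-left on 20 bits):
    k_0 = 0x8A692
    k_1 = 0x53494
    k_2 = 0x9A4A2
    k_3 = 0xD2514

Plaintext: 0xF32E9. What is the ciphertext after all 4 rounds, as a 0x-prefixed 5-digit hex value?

0x0B0B9

s_0 = plaintext = 0xF32E9
s_1 = Round(s_0, k_0) = 0x09F93
s_2 = Round(s_1, k_1) = 0xCBAA9
s_3 = Round(s_2, k_2) = 0x5D7C3
s_4 = Round(s_3, k_3) = 0x0B0B9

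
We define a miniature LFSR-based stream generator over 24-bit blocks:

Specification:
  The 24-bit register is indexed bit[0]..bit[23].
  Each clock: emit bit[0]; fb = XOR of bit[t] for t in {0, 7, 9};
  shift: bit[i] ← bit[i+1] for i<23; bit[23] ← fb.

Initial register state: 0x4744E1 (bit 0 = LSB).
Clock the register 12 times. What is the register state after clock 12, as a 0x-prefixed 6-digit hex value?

0x9CA474

reg_0 = 0x4744E1
clock 1: out=1, reg = 0x23A270
clock 2: out=0, reg = 0x91D138
clock 3: out=0, reg = 0x48E89C
clock 4: out=0, reg = 0xA4744E
clock 5: out=0, reg = 0x523A27
clock 6: out=1, reg = 0x291D13
clock 7: out=1, reg = 0x948E89
clock 8: out=1, reg = 0xCA4744
clock 9: out=0, reg = 0xE523A2
clock 10: out=0, reg = 0x7291D1
clock 11: out=1, reg = 0x3948E8
clock 12: out=0, reg = 0x9CA474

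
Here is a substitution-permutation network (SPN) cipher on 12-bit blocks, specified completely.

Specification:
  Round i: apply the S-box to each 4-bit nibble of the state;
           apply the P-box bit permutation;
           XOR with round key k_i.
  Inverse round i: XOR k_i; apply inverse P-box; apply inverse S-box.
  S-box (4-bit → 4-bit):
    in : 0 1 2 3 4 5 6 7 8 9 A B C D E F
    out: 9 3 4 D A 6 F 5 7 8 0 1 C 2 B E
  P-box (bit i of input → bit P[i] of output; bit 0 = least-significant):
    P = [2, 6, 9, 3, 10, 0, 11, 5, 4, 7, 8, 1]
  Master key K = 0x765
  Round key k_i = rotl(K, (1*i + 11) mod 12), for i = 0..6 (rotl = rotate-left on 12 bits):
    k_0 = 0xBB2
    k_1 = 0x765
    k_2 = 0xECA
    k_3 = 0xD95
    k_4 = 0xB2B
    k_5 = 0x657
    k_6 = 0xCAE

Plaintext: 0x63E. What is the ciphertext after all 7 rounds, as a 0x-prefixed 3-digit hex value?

0xD9C

s_0 = plaintext = 0x63E
s_1 = Round(s_0, k_0) = 0x64C
s_2 = Round(s_1, k_1) = 0x4DE
s_3 = Round(s_2, k_2) = 0xE05
s_4 = Round(s_3, k_3) = 0xB67
s_5 = Round(s_4, k_4) = 0x51E
s_6 = Round(s_5, k_5) = 0x39A
s_7 = Round(s_6, k_6) = 0xD9C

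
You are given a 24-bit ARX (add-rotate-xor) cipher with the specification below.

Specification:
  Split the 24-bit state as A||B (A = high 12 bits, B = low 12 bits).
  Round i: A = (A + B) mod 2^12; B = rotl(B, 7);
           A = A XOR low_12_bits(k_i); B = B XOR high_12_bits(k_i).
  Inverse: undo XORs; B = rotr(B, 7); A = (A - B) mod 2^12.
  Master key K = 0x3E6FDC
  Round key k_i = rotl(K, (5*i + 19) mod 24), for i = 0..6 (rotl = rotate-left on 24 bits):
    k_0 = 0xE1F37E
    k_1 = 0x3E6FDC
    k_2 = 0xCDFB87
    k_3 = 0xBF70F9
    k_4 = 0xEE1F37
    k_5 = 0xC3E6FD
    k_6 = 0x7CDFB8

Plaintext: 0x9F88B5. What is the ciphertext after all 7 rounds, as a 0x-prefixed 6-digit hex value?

s_0 = plaintext = 0x9F88B5
s_1 = Round(s_0, k_0) = 0x1D34DA
s_2 = Round(s_1, k_1) = 0x971EC0
s_3 = Round(s_2, k_2) = 0x3B6CA9
s_4 = Round(s_3, k_3) = 0x0A6F12
s_5 = Round(s_4, k_4) = 0x08F799
s_6 = Round(s_5, k_5) = 0xED5082
s_7 = Round(s_6, k_6) = 0x0EF6C9

0x0EF6C9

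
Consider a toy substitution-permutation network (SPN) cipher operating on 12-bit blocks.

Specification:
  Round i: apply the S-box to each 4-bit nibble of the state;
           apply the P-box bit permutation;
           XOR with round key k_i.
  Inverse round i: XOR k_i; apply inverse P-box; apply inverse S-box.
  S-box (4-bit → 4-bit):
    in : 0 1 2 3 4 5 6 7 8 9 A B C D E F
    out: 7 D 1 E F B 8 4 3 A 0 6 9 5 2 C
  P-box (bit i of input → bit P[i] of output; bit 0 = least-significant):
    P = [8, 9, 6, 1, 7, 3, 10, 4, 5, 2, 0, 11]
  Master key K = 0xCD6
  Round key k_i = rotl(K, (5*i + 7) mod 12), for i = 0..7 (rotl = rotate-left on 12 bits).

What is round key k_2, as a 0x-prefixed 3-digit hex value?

K = 0xCD6
k_0 = rotl(K, (5*0+7) mod 12) = rotl(K, 7) = 0xB66
k_1 = rotl(K, (5*1+7) mod 12) = rotl(K, 0) = 0xCD6
k_2 = rotl(K, (5*2+7) mod 12) = rotl(K, 5) = 0xAD9

0xAD9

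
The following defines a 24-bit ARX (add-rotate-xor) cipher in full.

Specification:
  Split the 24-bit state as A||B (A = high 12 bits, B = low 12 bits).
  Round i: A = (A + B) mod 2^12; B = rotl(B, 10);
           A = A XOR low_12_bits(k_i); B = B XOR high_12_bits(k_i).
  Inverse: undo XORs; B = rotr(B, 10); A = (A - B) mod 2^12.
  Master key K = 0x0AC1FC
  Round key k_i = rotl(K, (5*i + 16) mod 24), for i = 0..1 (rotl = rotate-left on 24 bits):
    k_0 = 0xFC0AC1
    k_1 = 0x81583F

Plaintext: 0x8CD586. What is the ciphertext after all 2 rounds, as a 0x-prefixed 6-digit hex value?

s_0 = plaintext = 0x8CD586
s_1 = Round(s_0, k_0) = 0x4926A1
s_2 = Round(s_1, k_1) = 0x30CDBD

0x30CDBD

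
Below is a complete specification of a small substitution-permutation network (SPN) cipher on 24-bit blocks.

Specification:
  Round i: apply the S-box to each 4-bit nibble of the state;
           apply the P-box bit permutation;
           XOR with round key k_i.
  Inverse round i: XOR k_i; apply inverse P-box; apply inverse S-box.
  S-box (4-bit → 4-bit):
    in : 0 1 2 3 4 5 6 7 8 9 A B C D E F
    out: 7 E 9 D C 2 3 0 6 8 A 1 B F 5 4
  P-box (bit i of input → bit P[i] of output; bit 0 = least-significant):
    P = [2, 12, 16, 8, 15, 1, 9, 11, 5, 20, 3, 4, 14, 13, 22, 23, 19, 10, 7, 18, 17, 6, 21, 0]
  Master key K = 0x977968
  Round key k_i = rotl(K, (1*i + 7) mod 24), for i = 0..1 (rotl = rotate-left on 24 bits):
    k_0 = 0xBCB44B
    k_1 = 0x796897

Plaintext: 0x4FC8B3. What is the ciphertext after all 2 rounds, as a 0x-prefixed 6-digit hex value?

s_0 = plaintext = 0x4FC8B3
s_1 = Round(s_0, k_0) = 0x0D55C6
s_2 = Round(s_1, k_1) = 0x47D451

0x47D451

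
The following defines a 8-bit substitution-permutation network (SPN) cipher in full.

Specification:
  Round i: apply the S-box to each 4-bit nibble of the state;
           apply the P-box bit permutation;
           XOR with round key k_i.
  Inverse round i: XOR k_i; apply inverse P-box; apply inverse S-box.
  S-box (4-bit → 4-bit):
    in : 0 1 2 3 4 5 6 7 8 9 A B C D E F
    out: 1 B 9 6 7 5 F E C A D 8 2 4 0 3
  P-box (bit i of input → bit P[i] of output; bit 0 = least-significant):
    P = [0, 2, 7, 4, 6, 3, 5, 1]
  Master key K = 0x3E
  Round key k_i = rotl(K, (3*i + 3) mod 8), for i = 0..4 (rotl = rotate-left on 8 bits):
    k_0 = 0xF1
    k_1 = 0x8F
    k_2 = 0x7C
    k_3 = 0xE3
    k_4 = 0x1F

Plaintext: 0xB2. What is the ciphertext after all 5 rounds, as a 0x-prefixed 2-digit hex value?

0x7B

s_0 = plaintext = 0xB2
s_1 = Round(s_0, k_0) = 0xE2
s_2 = Round(s_1, k_1) = 0x9E
s_3 = Round(s_2, k_2) = 0x76
s_4 = Round(s_3, k_3) = 0x5C
s_5 = Round(s_4, k_4) = 0x7B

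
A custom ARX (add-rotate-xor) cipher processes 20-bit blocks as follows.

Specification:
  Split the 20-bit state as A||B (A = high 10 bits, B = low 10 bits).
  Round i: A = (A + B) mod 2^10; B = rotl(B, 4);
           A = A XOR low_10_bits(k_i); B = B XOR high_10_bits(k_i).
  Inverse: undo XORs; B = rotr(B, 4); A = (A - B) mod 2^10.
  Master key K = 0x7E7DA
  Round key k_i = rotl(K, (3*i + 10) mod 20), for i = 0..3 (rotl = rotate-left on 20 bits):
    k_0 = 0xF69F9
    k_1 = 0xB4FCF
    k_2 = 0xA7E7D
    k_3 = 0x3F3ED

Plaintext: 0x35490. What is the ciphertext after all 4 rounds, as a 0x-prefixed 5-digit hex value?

s_0 = plaintext = 0x35490
s_1 = Round(s_0, k_0) = 0x272D8
s_2 = Round(s_1, k_1) = 0x2EF58
s_3 = Round(s_2, k_2) = 0x9BB12
s_4 = Round(s_3, k_3) = 0x9B5D0

0x9B5D0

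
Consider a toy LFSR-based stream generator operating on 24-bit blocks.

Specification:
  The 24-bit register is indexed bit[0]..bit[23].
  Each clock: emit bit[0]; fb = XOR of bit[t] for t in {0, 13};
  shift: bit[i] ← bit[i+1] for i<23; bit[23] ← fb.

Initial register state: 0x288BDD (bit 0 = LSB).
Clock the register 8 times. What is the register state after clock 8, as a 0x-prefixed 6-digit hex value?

0x99288B

reg_0 = 0x288BDD
clock 1: out=1, reg = 0x9445EE
clock 2: out=0, reg = 0x4A22F7
clock 3: out=1, reg = 0x25117B
clock 4: out=1, reg = 0x9288BD
clock 5: out=1, reg = 0xC9445E
clock 6: out=0, reg = 0x64A22F
clock 7: out=1, reg = 0x325117
clock 8: out=1, reg = 0x99288B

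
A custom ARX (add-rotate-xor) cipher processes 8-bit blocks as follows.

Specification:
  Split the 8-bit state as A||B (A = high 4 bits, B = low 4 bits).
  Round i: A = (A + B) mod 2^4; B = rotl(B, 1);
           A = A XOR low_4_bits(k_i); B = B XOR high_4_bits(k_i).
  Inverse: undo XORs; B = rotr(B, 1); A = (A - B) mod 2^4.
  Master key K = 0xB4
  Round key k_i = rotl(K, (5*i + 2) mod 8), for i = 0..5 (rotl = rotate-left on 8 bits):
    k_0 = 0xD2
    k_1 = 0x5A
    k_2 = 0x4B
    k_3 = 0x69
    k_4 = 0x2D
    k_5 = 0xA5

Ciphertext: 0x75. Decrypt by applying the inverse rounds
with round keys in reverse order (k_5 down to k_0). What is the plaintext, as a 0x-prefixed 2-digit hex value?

s_0 = ciphertext = 0x75
s_1 = InvRound(s_0, k_5) = 0x3F
s_2 = InvRound(s_1, k_4) = 0x0E
s_3 = InvRound(s_2, k_3) = 0x54
s_4 = InvRound(s_3, k_2) = 0xE0
s_5 = InvRound(s_4, k_1) = 0xAA
s_6 = InvRound(s_5, k_0) = 0xDB

0xDB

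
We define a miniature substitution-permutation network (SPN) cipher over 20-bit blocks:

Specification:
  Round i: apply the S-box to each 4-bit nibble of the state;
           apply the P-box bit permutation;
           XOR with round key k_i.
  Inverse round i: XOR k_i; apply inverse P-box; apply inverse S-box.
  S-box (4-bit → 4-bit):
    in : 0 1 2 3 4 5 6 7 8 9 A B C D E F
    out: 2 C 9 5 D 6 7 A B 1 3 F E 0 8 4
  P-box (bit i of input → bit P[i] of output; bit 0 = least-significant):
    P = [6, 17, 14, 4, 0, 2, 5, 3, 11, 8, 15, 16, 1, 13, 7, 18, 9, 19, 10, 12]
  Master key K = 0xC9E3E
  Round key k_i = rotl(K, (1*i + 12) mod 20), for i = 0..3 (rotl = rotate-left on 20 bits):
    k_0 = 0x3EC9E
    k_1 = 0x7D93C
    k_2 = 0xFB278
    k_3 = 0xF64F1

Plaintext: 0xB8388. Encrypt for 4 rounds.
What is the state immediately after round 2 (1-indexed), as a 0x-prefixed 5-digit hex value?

0x6B180

s_0 = plaintext = 0xB8388
s_1 = Round(s_0, k_0) = 0xD52C1
s_2 = Round(s_1, k_1) = 0x6B180
s_3 = Round(s_2, k_2) = 0x014F7
s_4 = Round(s_3, k_3) = 0x0EC41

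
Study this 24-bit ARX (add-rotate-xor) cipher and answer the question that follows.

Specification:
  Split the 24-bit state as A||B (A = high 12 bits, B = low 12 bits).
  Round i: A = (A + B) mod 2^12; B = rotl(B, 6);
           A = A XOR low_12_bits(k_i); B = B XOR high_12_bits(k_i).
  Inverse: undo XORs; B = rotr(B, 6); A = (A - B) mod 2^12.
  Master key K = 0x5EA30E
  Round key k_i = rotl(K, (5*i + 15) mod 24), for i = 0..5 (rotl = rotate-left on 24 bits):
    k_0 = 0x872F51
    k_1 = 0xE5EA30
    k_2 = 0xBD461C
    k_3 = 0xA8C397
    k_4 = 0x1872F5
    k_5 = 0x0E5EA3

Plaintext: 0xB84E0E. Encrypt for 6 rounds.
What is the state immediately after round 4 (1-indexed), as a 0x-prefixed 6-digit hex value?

s_0 = plaintext = 0xB84E0E
s_1 = Round(s_0, k_0) = 0x6C3BCA
s_2 = Round(s_1, k_1) = 0x8BDCF1
s_3 = Round(s_2, k_2) = 0x3B27A7
s_4 = Round(s_3, k_3) = 0x8CE352
s_5 = Round(s_4, k_4) = 0xED550A
s_6 = Round(s_5, k_5) = 0xD7C271

0x8CE352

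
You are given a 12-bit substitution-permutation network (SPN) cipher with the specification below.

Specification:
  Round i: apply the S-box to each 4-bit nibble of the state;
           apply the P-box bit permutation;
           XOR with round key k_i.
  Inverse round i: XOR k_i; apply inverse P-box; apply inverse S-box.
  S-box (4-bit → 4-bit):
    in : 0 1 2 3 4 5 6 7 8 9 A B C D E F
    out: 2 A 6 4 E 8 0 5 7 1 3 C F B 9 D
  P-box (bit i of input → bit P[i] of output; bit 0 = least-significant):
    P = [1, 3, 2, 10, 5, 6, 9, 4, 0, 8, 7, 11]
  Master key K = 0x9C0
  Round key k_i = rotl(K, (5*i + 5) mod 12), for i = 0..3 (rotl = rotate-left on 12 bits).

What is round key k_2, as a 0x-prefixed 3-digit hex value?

K = 0x9C0
k_0 = rotl(K, (5*0+5) mod 12) = rotl(K, 5) = 0x813
k_1 = rotl(K, (5*1+5) mod 12) = rotl(K, 10) = 0x270
k_2 = rotl(K, (5*2+5) mod 12) = rotl(K, 3) = 0xE04

0xE04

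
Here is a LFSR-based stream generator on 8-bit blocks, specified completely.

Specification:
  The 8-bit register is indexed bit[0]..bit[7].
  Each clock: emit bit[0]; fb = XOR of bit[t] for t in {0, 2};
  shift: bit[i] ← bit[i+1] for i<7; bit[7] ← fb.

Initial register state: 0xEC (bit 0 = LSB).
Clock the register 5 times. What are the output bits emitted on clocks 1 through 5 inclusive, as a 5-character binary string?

00110

reg_0 = 0xEC
clock 1: out=0, reg = 0xF6
clock 2: out=0, reg = 0xFB
clock 3: out=1, reg = 0xFD
clock 4: out=1, reg = 0x7E
clock 5: out=0, reg = 0xBF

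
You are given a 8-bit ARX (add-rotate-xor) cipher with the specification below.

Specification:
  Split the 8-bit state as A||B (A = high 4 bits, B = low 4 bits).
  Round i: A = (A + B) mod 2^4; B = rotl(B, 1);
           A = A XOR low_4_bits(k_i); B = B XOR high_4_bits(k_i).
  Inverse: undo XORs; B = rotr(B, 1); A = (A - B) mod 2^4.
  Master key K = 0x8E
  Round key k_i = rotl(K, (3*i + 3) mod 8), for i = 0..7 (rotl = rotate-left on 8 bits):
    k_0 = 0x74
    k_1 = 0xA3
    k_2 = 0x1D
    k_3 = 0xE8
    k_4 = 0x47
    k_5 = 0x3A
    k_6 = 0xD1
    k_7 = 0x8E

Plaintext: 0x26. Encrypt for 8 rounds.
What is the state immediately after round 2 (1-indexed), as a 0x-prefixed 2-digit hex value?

s_0 = plaintext = 0x26
s_1 = Round(s_0, k_0) = 0xCB
s_2 = Round(s_1, k_1) = 0x4D
s_3 = Round(s_2, k_2) = 0xCA
s_4 = Round(s_3, k_3) = 0xEB
s_5 = Round(s_4, k_4) = 0xE3
s_6 = Round(s_5, k_5) = 0xB5
s_7 = Round(s_6, k_6) = 0x17
s_8 = Round(s_7, k_7) = 0x66

0x4D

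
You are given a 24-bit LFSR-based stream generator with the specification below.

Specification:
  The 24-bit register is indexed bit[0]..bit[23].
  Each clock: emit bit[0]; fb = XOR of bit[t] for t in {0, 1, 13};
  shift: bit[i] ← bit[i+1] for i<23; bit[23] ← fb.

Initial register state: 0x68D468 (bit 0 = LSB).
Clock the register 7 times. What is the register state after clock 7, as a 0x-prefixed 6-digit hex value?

reg_0 = 0x68D468
clock 1: out=0, reg = 0x346A34
clock 2: out=0, reg = 0x9A351A
clock 3: out=0, reg = 0x4D1A8D
clock 4: out=1, reg = 0xA68D46
clock 5: out=0, reg = 0xD346A3
clock 6: out=1, reg = 0x69A351
clock 7: out=1, reg = 0x34D1A8

0x34D1A8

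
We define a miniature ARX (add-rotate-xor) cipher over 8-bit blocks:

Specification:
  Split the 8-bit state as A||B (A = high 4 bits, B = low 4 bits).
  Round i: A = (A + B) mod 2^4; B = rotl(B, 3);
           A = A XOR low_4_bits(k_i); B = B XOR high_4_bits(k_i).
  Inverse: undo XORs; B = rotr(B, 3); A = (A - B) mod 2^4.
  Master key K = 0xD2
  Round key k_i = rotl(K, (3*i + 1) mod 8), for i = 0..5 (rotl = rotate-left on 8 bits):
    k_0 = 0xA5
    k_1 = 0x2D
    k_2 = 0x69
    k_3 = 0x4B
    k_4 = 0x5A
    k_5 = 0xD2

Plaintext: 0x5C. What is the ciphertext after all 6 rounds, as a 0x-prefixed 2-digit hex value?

s_0 = plaintext = 0x5C
s_1 = Round(s_0, k_0) = 0x4C
s_2 = Round(s_1, k_1) = 0xD4
s_3 = Round(s_2, k_2) = 0x84
s_4 = Round(s_3, k_3) = 0x76
s_5 = Round(s_4, k_4) = 0x76
s_6 = Round(s_5, k_5) = 0xFE

0xFE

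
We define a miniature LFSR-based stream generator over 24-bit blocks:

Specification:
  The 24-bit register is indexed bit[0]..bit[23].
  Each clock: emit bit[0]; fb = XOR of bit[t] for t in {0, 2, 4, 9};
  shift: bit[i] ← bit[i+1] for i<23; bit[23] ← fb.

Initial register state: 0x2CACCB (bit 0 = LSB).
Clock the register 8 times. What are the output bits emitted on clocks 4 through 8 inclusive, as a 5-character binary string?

10011

reg_0 = 0x2CACCB
clock 1: out=1, reg = 0x965665
clock 2: out=1, reg = 0xCB2B32
clock 3: out=0, reg = 0x659599
clock 4: out=1, reg = 0x32CACC
clock 5: out=0, reg = 0x196566
clock 6: out=0, reg = 0x8CB2B3
clock 7: out=1, reg = 0xC65959
clock 8: out=1, reg = 0x632CAC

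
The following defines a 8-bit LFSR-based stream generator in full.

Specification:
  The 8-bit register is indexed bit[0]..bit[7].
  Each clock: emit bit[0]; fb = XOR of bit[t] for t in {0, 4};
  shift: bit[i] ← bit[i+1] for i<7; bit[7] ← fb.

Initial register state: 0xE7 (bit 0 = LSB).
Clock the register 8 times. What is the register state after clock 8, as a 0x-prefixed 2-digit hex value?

0x79

reg_0 = 0xE7
clock 1: out=1, reg = 0xF3
clock 2: out=1, reg = 0x79
clock 3: out=1, reg = 0x3C
clock 4: out=0, reg = 0x9E
clock 5: out=0, reg = 0xCF
clock 6: out=1, reg = 0xE7
clock 7: out=1, reg = 0xF3
clock 8: out=1, reg = 0x79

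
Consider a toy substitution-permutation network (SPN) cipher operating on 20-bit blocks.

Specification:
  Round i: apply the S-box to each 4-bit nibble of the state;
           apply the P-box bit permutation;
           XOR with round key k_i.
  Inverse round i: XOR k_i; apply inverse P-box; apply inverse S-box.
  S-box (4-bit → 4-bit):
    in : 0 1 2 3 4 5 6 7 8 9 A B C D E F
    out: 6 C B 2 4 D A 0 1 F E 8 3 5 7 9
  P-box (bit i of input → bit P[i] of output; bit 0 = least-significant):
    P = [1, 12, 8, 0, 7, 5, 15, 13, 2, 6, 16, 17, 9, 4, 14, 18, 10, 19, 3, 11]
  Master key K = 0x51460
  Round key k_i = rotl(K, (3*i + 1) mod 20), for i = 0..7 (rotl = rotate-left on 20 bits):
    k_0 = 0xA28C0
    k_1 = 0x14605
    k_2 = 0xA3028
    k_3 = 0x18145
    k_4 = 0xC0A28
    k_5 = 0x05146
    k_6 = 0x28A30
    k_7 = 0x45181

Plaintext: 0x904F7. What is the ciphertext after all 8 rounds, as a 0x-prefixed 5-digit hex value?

s_0 = plaintext = 0x904F7
s_1 = Round(s_0, k_0) = 0x34458
s_2 = Round(s_1, k_1) = 0x8A687
s_3 = Round(s_2, k_2) = 0xC74F8
s_4 = Round(s_3, k_3) = 0x8A5C7
s_5 = Round(s_4, k_4) = 0xB4E9C
s_6 = Round(s_5, k_5) = 0x1A9A0
s_7 = Round(s_6, k_6) = 0x5734C
s_8 = Round(s_7, k_7) = 0x4CDCB

0x4CDCB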